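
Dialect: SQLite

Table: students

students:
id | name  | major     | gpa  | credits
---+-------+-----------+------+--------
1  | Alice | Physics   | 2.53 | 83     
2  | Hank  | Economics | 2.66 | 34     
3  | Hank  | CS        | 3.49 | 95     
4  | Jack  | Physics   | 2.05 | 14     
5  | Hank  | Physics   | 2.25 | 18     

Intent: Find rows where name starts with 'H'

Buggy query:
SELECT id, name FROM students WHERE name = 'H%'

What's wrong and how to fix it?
Bug: Wildcards only work with LIKE; '=' treats '%' as a literal character

Fix: Use LIKE for wildcard pattern matching

Corrected query:
SELECT id, name FROM students WHERE name LIKE 'H%'

Result:
id | name
---+-----
2  | Hank
3  | Hank
5  | Hank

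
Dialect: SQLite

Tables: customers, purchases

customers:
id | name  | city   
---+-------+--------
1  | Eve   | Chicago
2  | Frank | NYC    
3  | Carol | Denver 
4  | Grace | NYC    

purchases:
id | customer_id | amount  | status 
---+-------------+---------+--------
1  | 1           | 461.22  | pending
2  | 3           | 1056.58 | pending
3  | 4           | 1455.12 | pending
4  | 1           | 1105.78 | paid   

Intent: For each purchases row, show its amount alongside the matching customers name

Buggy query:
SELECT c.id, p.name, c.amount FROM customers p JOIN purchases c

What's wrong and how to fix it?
Bug: Missing join condition: each purchases row is matched to all customers rows instead of just its own

Fix: Specify the join condition linking the foreign key to the parent id

Corrected query:
SELECT c.id, p.name, c.amount FROM customers p JOIN purchases c ON c.customer_id = p.id

Result:
id | name  | amount 
---+-------+--------
1  | Eve   | 461.22 
2  | Carol | 1056.58
3  | Grace | 1455.12
4  | Eve   | 1105.78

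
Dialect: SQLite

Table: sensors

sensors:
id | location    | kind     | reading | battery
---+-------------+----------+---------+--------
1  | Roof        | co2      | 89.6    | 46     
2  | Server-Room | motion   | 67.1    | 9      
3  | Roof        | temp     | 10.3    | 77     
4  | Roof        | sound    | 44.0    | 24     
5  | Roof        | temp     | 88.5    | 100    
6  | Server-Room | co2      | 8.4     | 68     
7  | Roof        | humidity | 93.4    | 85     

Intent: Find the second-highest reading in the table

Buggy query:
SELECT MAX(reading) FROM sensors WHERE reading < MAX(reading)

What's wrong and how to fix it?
Bug: The inner MAX is an aggregate inside WHERE, which is not allowed

Fix: Compute the overall MAX in a subquery, then take MAX of rows below it

Corrected query:
SELECT MAX(reading) FROM sensors WHERE reading < (SELECT MAX(reading) FROM sensors)

Result:
MAX(reading)
------------
89.6        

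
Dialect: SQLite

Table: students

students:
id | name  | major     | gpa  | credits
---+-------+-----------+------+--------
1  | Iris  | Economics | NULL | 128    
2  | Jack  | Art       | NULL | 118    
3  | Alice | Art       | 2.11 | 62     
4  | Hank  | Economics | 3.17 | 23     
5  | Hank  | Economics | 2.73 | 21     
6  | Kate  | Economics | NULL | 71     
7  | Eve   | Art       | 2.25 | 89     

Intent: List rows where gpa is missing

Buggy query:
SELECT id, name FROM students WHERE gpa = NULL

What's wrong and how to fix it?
Bug: '= NULL' is always unknown in SQL three-valued logic, so no rows match

Fix: Replace '= NULL' with 'IS NULL'

Corrected query:
SELECT id, name FROM students WHERE gpa IS NULL

Result:
id | name
---+-----
1  | Iris
2  | Jack
6  | Kate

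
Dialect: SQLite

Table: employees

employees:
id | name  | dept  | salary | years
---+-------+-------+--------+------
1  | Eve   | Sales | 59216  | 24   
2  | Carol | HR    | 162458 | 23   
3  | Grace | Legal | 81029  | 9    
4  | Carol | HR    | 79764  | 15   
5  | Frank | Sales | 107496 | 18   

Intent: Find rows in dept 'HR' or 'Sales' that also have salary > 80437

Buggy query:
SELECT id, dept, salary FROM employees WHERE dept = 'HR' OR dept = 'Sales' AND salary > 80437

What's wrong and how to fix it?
Bug: AND binds tighter than OR, so this parses as dept = 'HR' OR (dept = 'Sales' AND salary > 80437)

Fix: Add parentheses around the OR so the AND applies to both alternatives

Corrected query:
SELECT id, dept, salary FROM employees WHERE (dept = 'HR' OR dept = 'Sales') AND salary > 80437

Result:
id | dept  | salary
---+-------+-------
2  | HR    | 162458
5  | Sales | 107496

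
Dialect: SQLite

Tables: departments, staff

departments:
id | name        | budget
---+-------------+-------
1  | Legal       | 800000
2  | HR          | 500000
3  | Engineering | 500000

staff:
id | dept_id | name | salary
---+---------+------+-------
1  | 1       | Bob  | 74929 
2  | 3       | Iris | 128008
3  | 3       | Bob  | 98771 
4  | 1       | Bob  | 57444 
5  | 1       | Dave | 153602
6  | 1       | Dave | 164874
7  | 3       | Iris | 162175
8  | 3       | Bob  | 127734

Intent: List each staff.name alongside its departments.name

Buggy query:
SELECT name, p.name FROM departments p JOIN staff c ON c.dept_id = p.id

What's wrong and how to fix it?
Bug: Both tables have a 'name' column; the unqualified reference is ambiguous

Fix: Qualify the column with its table alias (c.name)

Corrected query:
SELECT c.name, p.name FROM departments p JOIN staff c ON c.dept_id = p.id

Result:
name | name       
-----+------------
Bob  | Legal      
Iris | Engineering
Bob  | Engineering
Bob  | Legal      
Dave | Legal      
Dave | Legal      
Iris | Engineering
Bob  | Engineering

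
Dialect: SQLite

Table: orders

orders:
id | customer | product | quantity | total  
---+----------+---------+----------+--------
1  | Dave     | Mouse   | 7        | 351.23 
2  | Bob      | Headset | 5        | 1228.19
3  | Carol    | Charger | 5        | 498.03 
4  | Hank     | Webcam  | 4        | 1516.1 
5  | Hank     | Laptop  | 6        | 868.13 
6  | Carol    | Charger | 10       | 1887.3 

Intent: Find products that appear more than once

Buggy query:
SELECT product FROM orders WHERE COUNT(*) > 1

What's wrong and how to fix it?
Bug: COUNT(*) is an aggregate and cannot be used in WHERE

Fix: GROUP BY product, then filter groups with HAVING COUNT(*) > 1

Corrected query:
SELECT product FROM orders GROUP BY product HAVING COUNT(*) > 1

Result:
product
-------
Charger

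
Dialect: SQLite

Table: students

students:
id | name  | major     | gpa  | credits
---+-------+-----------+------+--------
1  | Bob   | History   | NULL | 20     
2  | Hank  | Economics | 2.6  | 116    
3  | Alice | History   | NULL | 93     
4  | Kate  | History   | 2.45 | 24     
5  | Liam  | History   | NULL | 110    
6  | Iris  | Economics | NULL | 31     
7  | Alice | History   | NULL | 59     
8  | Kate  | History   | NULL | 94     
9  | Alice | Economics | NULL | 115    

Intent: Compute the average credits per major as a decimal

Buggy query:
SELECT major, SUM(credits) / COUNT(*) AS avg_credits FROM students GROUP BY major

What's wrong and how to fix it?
Bug: Both operands are integers, so '/' performs integer division and truncates

Fix: Cast one side to REAL so the division keeps the fractional part

Corrected query:
SELECT major, SUM(credits) * 1.0 / COUNT(*) AS avg_credits FROM students GROUP BY major

Result:
major     | avg_credits
----------+------------
Economics | 87.333333  
History   | 66.666667  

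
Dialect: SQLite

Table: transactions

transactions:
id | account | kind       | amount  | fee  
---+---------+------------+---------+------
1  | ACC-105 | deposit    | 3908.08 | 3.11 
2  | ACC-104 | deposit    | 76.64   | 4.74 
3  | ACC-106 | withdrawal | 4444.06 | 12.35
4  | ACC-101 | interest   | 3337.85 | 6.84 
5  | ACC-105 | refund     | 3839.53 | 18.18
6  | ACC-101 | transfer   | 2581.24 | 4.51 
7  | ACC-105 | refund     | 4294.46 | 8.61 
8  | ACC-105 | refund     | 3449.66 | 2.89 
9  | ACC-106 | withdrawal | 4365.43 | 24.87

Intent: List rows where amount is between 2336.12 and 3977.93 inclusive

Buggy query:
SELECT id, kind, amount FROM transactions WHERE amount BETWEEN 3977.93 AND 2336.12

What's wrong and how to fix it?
Bug: The bounds are reversed; BETWEEN a AND b requires a <= b to match anything

Fix: Write BETWEEN 2336.12 AND 3977.93

Corrected query:
SELECT id, kind, amount FROM transactions WHERE amount BETWEEN 2336.12 AND 3977.93

Result:
id | kind     | amount 
---+----------+--------
1  | deposit  | 3908.08
4  | interest | 3337.85
5  | refund   | 3839.53
6  | transfer | 2581.24
8  | refund   | 3449.66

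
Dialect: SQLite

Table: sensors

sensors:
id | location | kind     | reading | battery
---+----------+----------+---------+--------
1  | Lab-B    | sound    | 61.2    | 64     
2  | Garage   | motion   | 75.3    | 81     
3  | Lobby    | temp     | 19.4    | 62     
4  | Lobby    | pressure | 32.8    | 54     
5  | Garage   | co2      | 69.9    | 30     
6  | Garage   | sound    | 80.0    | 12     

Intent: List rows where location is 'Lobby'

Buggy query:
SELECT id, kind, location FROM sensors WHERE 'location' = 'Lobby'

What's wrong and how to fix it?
Bug: 'location' in single quotes is a string literal, not the column; the comparison is literal-vs-literal and never true

Fix: Remove the quotes around the column name (or use double quotes for an identifier)

Corrected query:
SELECT id, kind, location FROM sensors WHERE location = 'Lobby'

Result:
id | kind     | location
---+----------+---------
3  | temp     | Lobby   
4  | pressure | Lobby   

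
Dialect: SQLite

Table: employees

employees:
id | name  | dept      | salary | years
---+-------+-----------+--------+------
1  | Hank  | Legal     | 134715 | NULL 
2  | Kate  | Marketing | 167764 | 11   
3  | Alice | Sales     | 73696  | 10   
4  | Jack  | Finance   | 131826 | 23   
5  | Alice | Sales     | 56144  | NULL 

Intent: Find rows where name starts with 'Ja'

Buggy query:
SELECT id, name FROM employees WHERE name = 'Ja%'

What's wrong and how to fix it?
Bug: Wildcards only work with LIKE; '=' treats '%' as a literal character

Fix: Use LIKE for wildcard pattern matching

Corrected query:
SELECT id, name FROM employees WHERE name LIKE 'Ja%'

Result:
id | name
---+-----
4  | Jack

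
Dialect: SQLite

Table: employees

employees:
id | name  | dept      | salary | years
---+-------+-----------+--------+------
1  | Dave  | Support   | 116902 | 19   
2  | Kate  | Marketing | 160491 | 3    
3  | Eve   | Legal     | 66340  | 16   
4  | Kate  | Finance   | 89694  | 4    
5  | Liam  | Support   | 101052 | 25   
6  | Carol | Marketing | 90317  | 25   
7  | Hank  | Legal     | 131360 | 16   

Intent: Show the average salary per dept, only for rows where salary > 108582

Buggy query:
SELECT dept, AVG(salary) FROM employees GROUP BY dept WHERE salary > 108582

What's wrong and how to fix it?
Bug: Row-level WHERE must come before GROUP BY in the clause order

Fix: Place WHERE between FROM and GROUP BY

Corrected query:
SELECT dept, AVG(salary) FROM employees WHERE salary > 108582 GROUP BY dept

Result:
dept      | AVG(salary)
----------+------------
Legal     | 131360     
Marketing | 160491     
Support   | 116902     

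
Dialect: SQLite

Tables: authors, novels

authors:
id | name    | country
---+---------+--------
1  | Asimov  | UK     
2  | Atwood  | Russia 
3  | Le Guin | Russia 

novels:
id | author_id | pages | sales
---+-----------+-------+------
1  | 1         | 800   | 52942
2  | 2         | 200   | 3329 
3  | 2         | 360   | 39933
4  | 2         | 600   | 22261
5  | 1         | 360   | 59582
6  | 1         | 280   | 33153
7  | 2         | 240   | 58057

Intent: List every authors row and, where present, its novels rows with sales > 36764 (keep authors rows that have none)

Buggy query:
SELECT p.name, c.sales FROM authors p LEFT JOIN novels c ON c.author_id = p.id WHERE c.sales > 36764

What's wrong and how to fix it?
Bug: Filtering c.sales in WHERE discards the NULL rows produced by LEFT JOIN, turning it into an inner join

Fix: Move the right-table condition into the ON clause so unmatched parents are kept

Corrected query:
SELECT p.name, c.sales FROM authors p LEFT JOIN novels c ON c.author_id = p.id AND c.sales > 36764

Result:
name    | sales
--------+------
Asimov  | 52942
Asimov  | 59582
Atwood  | 39933
Atwood  | 58057
Le Guin | NULL 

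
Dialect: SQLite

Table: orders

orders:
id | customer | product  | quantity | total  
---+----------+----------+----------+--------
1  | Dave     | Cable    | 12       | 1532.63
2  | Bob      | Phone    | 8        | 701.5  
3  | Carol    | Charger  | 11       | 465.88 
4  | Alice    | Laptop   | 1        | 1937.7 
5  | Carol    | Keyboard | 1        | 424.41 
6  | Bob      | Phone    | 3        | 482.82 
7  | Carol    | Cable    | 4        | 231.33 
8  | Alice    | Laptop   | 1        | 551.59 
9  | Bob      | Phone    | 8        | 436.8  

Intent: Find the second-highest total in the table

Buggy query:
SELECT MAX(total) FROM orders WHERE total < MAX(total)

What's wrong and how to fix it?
Bug: MAX(total) on the right of the comparison is an aggregate-in-WHERE error

Fix: Put the inner MAX in a scalar subquery

Corrected query:
SELECT MAX(total) FROM orders WHERE total < (SELECT MAX(total) FROM orders)

Result:
MAX(total)
----------
1532.63   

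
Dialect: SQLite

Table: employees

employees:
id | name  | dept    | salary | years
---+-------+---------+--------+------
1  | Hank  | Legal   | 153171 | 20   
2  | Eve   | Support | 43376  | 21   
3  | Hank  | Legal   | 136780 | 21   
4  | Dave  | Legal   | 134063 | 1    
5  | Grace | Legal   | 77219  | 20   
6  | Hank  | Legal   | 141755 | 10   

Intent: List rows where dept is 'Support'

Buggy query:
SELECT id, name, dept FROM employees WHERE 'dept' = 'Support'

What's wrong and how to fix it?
Bug: 'dept' in single quotes is a string literal, not the column; the comparison is literal-vs-literal and never true

Fix: Remove the quotes around the column name (or use double quotes for an identifier)

Corrected query:
SELECT id, name, dept FROM employees WHERE dept = 'Support'

Result:
id | name | dept   
---+------+--------
2  | Eve  | Support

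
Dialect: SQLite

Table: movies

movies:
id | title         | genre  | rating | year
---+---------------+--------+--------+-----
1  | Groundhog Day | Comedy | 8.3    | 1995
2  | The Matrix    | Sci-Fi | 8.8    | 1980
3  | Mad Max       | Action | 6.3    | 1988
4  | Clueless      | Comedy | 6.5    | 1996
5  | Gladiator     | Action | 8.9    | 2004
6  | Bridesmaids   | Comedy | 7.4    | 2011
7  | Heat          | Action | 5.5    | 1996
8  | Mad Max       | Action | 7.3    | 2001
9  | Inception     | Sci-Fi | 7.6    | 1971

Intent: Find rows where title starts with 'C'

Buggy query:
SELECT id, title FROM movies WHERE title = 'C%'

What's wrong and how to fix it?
Bug: Wildcards only work with LIKE; '=' treats '%' as a literal character

Fix: Replace '=' with LIKE so 'C%' is treated as a pattern

Corrected query:
SELECT id, title FROM movies WHERE title LIKE 'C%'

Result:
id | title   
---+---------
4  | Clueless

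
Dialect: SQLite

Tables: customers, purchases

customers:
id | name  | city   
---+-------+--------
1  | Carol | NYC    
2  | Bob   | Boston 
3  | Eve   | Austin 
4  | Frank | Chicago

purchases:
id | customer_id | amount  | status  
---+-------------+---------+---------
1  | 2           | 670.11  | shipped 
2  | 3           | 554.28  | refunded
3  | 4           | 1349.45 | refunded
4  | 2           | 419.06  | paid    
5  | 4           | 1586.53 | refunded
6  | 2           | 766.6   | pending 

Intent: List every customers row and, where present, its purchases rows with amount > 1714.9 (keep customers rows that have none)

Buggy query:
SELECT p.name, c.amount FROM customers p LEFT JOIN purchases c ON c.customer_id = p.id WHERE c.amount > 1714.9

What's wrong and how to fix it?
Bug: Filtering c.amount in WHERE discards the NULL rows produced by LEFT JOIN, turning it into an inner join

Fix: Move the right-table condition into the ON clause so unmatched parents are kept

Corrected query:
SELECT p.name, c.amount FROM customers p LEFT JOIN purchases c ON c.customer_id = p.id AND c.amount > 1714.9

Result:
name  | amount
------+-------
Carol | NULL  
Bob   | NULL  
Eve   | NULL  
Frank | NULL  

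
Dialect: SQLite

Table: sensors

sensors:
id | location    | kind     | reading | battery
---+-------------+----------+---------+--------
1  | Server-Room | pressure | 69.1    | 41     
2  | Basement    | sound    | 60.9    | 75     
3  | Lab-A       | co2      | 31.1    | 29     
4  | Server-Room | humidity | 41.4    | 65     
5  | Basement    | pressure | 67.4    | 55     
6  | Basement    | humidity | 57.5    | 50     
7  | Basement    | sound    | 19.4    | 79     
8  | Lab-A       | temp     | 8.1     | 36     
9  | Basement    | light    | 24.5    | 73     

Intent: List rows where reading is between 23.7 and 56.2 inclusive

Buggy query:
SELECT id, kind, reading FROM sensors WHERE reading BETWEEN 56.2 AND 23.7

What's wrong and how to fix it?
Bug: BETWEEN expects the lower bound first; with 56.2 AND 23.7 the range is empty

Fix: Swap the bounds so the smaller value comes first

Corrected query:
SELECT id, kind, reading FROM sensors WHERE reading BETWEEN 23.7 AND 56.2

Result:
id | kind     | reading
---+----------+--------
3  | co2      | 31.1   
4  | humidity | 41.4   
9  | light    | 24.5   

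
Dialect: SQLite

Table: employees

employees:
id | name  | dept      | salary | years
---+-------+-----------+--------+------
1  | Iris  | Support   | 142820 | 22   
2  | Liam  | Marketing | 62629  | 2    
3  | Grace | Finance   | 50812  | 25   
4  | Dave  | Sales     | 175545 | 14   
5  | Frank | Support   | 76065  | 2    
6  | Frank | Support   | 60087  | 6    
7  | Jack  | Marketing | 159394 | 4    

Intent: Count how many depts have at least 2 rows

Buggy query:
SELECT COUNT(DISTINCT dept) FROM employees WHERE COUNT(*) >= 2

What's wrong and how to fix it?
Bug: COUNT(*) cannot appear in WHERE; the per-group count doesn't exist yet

Fix: Use a subquery that GROUPs and filters with HAVING, then count its rows

Corrected query:
SELECT COUNT(*) FROM (SELECT dept FROM employees GROUP BY dept HAVING COUNT(*) >= 2)

Result:
COUNT(*)
--------
2       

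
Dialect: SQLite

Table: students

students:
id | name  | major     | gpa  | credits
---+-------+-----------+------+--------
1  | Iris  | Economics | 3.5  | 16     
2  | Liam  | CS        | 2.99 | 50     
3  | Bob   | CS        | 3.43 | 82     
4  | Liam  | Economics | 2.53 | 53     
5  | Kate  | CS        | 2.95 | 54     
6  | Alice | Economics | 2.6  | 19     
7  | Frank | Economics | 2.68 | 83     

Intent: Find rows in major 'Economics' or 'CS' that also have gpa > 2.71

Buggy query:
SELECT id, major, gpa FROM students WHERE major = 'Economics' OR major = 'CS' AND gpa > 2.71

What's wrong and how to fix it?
Bug: Without parentheses, AND is evaluated before OR, so the gpa filter only applies to the 'CS' branch

Fix: Add parentheses around the OR so the AND applies to both alternatives

Corrected query:
SELECT id, major, gpa FROM students WHERE (major = 'Economics' OR major = 'CS') AND gpa > 2.71

Result:
id | major     | gpa 
---+-----------+-----
1  | Economics | 3.5 
2  | CS        | 2.99
3  | CS        | 3.43
5  | CS        | 2.95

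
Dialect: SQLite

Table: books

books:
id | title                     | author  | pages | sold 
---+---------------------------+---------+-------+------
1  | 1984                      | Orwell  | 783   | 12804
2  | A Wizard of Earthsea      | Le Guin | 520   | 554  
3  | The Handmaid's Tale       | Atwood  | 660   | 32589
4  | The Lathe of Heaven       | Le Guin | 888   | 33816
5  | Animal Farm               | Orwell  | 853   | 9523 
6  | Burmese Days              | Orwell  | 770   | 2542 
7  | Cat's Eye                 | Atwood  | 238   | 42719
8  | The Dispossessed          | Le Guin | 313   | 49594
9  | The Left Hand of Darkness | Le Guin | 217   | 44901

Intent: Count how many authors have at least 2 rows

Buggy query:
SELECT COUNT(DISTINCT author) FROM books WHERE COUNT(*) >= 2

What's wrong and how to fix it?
Bug: WHERE filters individual rows, not groups, so a group-level COUNT is invalid there

Fix: Use a subquery that GROUPs and filters with HAVING, then count its rows

Corrected query:
SELECT COUNT(*) FROM (SELECT author FROM books GROUP BY author HAVING COUNT(*) >= 2)

Result:
COUNT(*)
--------
3       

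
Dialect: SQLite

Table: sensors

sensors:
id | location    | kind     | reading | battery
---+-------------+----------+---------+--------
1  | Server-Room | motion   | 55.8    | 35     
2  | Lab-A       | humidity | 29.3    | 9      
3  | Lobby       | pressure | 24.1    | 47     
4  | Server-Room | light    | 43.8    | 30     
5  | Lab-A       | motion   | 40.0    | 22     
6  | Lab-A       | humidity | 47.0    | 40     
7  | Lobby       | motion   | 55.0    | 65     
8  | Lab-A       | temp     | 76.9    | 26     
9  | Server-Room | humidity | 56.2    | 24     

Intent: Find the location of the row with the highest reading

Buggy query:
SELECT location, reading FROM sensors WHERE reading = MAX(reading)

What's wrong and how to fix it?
Bug: WHERE is evaluated per row; an aggregate over the whole table isn't defined there

Fix: Wrap MAX in a scalar subquery so WHERE compares against a single value

Corrected query:
SELECT location, reading FROM sensors WHERE reading = (SELECT MAX(reading) FROM sensors)

Result:
location | reading
---------+--------
Lab-A    | 76.9   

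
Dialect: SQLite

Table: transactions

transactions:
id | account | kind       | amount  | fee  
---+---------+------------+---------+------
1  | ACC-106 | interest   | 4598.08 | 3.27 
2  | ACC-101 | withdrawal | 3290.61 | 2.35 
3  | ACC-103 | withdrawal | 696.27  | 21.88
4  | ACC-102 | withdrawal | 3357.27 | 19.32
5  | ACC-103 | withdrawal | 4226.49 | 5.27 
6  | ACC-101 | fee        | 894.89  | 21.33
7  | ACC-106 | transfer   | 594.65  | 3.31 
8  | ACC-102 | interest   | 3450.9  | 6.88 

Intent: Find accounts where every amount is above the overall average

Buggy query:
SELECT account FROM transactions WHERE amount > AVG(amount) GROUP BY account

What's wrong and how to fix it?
Bug: WHERE evaluates per row before aggregation, so AVG() is unavailable

Fix: Use a subquery for AVG and a HAVING MIN(...) filter so the condition holds for every row in the group

Corrected query:
SELECT account FROM transactions GROUP BY account HAVING MIN(amount) > (SELECT AVG(amount) FROM transactions)

Result:
account
-------
ACC-102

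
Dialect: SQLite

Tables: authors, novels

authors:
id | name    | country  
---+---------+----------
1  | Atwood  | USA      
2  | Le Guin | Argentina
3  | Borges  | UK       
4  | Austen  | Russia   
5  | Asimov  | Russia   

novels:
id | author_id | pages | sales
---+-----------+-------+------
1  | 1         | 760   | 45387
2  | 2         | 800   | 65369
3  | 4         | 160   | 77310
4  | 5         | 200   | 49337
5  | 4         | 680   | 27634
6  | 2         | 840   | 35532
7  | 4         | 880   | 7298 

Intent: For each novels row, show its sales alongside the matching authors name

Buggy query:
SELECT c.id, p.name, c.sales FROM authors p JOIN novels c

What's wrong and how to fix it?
Bug: Missing join condition: each novels row is matched to all authors rows instead of just its own

Fix: Add ON c.author_id = p.id to the JOIN

Corrected query:
SELECT c.id, p.name, c.sales FROM authors p JOIN novels c ON c.author_id = p.id

Result:
id | name    | sales
---+---------+------
1  | Atwood  | 45387
2  | Le Guin | 65369
3  | Austen  | 77310
4  | Asimov  | 49337
5  | Austen  | 27634
6  | Le Guin | 35532
7  | Austen  | 7298 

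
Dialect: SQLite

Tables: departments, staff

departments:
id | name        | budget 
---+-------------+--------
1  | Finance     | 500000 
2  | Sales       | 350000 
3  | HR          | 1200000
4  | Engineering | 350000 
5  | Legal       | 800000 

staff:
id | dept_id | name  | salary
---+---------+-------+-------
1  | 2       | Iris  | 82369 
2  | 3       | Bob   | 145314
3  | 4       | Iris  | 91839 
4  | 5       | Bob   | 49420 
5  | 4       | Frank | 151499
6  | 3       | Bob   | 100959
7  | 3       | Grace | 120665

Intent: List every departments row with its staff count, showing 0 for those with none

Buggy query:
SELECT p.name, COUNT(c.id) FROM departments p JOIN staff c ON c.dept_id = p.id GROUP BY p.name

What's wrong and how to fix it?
Bug: An inner join excludes parents with zero children

Fix: Use LEFT JOIN so parents without children still appear (COUNT(c.id) gives 0)

Corrected query:
SELECT p.name, COUNT(c.id) FROM departments p LEFT JOIN staff c ON c.dept_id = p.id GROUP BY p.name

Result:
name        | COUNT(c.id)
------------+------------
Engineering | 2          
Finance     | 0          
HR          | 3          
Legal       | 1          
Sales       | 1          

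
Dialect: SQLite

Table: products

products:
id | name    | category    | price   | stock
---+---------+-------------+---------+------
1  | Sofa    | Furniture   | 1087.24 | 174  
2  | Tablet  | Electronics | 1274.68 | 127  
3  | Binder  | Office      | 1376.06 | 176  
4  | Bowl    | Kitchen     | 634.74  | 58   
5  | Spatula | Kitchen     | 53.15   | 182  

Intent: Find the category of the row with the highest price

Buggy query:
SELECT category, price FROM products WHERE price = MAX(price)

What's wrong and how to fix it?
Bug: MAX(price) is an aggregate and cannot be used directly in WHERE

Fix: Use a subquery: WHERE price = (SELECT MAX(price) FROM products)

Corrected query:
SELECT category, price FROM products WHERE price = (SELECT MAX(price) FROM products)

Result:
category | price  
---------+--------
Office   | 1376.06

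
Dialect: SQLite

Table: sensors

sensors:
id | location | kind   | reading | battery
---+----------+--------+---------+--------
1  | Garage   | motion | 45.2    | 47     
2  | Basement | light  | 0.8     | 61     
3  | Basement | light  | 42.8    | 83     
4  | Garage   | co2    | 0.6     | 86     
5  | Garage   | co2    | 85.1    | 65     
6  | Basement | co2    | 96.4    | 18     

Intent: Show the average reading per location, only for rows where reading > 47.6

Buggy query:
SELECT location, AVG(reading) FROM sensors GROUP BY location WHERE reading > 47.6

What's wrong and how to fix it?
Bug: WHERE cannot follow GROUP BY

Fix: Place WHERE between FROM and GROUP BY

Corrected query:
SELECT location, AVG(reading) FROM sensors WHERE reading > 47.6 GROUP BY location

Result:
location | AVG(reading)
---------+-------------
Basement | 96.4        
Garage   | 85.1        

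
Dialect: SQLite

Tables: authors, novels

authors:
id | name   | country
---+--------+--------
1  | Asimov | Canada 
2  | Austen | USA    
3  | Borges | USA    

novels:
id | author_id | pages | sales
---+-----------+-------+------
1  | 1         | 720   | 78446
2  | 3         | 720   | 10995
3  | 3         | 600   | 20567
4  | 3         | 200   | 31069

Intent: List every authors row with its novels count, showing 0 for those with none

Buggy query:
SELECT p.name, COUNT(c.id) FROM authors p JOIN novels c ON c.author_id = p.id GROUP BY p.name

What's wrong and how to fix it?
Bug: INNER JOIN drops authors rows that have no matching novels rows

Fix: Switch to LEFT JOIN to retain unmatched parent rows

Corrected query:
SELECT p.name, COUNT(c.id) FROM authors p LEFT JOIN novels c ON c.author_id = p.id GROUP BY p.name

Result:
name   | COUNT(c.id)
-------+------------
Asimov | 1          
Austen | 0          
Borges | 3          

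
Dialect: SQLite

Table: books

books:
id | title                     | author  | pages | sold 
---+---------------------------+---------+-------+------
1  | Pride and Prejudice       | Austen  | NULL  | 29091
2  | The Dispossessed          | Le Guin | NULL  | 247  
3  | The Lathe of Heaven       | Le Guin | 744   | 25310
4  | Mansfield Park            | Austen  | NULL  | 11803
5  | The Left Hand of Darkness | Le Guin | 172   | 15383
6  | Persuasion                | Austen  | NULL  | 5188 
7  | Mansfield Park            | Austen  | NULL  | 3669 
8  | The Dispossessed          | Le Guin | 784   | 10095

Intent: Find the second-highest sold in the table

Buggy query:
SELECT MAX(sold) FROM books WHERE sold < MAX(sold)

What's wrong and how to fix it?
Bug: MAX(sold) on the right of the comparison is an aggregate-in-WHERE error

Fix: Compute the overall MAX in a subquery, then take MAX of rows below it

Corrected query:
SELECT MAX(sold) FROM books WHERE sold < (SELECT MAX(sold) FROM books)

Result:
MAX(sold)
---------
25310    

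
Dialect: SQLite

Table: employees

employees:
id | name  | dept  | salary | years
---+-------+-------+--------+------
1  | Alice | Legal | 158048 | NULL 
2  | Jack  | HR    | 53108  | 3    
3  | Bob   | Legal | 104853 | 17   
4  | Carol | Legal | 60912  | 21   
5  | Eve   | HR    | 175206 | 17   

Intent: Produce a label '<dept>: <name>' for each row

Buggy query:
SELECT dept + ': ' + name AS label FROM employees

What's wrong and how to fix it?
Bug: '+' is numeric addition; on text columns SQLite converts them to 0 instead of concatenating

Fix: Use the || operator for string concatenation

Corrected query:
SELECT dept || ': ' || name AS label FROM employees

Result:
label       
------------
Legal: Alice
HR: Jack    
Legal: Bob  
Legal: Carol
HR: Eve     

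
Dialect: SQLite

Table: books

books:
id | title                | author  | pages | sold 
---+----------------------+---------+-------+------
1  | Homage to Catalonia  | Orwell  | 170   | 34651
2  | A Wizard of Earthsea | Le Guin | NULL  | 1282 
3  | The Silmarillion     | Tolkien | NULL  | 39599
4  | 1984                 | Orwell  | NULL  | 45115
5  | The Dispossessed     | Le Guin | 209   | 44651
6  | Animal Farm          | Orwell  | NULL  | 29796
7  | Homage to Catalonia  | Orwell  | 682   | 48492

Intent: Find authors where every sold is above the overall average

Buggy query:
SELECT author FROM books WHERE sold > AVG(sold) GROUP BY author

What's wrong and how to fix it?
Bug: WHERE evaluates per row before aggregation, so AVG() is unavailable

Fix: Compute the overall average in a scalar subquery and compare each group's MIN against it in HAVING

Corrected query:
SELECT author FROM books GROUP BY author HAVING MIN(sold) > (SELECT AVG(sold) FROM books)

Result:
author 
-------
Tolkien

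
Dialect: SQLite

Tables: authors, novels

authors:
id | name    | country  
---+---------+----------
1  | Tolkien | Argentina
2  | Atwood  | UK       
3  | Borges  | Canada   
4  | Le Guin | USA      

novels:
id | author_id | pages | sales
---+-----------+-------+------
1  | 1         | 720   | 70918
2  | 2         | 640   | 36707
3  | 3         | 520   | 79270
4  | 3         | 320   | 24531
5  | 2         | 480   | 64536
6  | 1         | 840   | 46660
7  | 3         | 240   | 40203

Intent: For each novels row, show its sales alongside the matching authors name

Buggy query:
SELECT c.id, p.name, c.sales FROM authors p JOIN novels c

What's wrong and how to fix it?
Bug: JOIN with no ON clause produces a cartesian product; every novels row pairs with every authors row

Fix: Add ON c.author_id = p.id to the JOIN

Corrected query:
SELECT c.id, p.name, c.sales FROM authors p JOIN novels c ON c.author_id = p.id

Result:
id | name    | sales
---+---------+------
1  | Tolkien | 70918
2  | Atwood  | 36707
3  | Borges  | 79270
4  | Borges  | 24531
5  | Atwood  | 64536
6  | Tolkien | 46660
7  | Borges  | 40203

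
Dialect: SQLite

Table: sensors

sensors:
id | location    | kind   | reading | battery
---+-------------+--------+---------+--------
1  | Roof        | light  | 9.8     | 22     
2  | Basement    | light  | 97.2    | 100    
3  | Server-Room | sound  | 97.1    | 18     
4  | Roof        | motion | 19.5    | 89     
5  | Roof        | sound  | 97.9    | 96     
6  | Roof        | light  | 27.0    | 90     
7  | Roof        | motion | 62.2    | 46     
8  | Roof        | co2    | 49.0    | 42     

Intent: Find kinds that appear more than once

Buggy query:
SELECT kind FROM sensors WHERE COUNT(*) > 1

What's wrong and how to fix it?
Bug: WHERE can't reference COUNT(*); aggregates are computed after WHERE

Fix: GROUP BY kind, then filter groups with HAVING COUNT(*) > 1

Corrected query:
SELECT kind FROM sensors GROUP BY kind HAVING COUNT(*) > 1

Result:
kind  
------
light 
motion
sound 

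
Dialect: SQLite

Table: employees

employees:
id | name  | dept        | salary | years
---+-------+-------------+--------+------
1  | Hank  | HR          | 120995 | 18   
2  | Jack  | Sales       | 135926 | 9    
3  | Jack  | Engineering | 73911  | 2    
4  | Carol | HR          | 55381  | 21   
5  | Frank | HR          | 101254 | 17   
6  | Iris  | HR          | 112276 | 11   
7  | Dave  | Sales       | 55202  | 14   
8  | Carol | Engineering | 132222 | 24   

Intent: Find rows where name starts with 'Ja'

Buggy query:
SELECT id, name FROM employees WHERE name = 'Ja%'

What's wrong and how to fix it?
Bug: Wildcards only work with LIKE; '=' treats '%' as a literal character

Fix: Use LIKE for wildcard pattern matching

Corrected query:
SELECT id, name FROM employees WHERE name LIKE 'Ja%'

Result:
id | name
---+-----
2  | Jack
3  | Jack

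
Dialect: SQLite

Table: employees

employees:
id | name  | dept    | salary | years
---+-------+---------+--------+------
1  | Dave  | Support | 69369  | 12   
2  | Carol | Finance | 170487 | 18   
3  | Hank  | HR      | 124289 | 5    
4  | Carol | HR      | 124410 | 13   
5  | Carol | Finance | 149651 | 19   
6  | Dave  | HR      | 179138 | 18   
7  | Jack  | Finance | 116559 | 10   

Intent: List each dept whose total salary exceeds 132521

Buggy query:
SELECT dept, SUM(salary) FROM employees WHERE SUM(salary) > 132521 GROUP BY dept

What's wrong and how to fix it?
Bug: Aggregate functions cannot appear in a WHERE clause

Fix: Use HAVING (which filters groups after aggregation) instead of WHERE

Corrected query:
SELECT dept, SUM(salary) FROM employees GROUP BY dept HAVING SUM(salary) > 132521

Result:
dept    | SUM(salary)
--------+------------
Finance | 436697     
HR      | 427837     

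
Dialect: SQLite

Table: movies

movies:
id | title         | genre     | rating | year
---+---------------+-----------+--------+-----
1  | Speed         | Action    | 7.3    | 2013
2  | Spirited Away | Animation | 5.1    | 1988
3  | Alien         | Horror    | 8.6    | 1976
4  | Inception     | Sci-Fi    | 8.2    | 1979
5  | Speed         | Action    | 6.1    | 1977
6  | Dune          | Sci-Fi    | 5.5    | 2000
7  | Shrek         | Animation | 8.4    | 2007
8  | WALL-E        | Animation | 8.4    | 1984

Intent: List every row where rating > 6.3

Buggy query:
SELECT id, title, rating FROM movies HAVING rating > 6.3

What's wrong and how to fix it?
Bug: This is a non-aggregate query (no GROUP BY, no aggregates), so in SQLite the HAVING clause is invalid here; a row-level condition belongs in WHERE

Fix: Use WHERE for row-level filtering

Corrected query:
SELECT id, title, rating FROM movies WHERE rating > 6.3

Result:
id | title     | rating
---+-----------+-------
1  | Speed     | 7.3   
3  | Alien     | 8.6   
4  | Inception | 8.2   
7  | Shrek     | 8.4   
8  | WALL-E    | 8.4   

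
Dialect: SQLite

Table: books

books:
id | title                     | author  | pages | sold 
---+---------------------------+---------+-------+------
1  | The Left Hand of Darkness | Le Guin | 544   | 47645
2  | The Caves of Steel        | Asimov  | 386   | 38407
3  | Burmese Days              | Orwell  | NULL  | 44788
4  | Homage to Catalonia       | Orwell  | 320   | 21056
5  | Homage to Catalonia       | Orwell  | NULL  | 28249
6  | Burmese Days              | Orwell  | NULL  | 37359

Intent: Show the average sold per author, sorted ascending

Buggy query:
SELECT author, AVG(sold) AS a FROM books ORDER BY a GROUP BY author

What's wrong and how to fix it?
Bug: GROUP BY must precede ORDER BY

Fix: Move ORDER BY to the end, after GROUP BY

Corrected query:
SELECT author, AVG(sold) AS a FROM books GROUP BY author ORDER BY a

Result:
author  | a    
--------+------
Orwell  | 32863
Asimov  | 38407
Le Guin | 47645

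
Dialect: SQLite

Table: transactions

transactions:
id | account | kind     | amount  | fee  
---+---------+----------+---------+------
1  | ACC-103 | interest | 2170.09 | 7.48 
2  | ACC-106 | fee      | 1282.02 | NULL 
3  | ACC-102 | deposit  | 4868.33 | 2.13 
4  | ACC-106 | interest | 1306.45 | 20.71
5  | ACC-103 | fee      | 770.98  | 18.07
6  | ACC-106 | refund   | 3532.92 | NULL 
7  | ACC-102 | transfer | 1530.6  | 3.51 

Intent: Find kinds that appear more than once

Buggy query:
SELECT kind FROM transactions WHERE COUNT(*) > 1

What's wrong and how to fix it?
Bug: COUNT(*) is an aggregate and cannot be used in WHERE

Fix: GROUP BY kind, then filter groups with HAVING COUNT(*) > 1

Corrected query:
SELECT kind FROM transactions GROUP BY kind HAVING COUNT(*) > 1

Result:
kind    
--------
fee     
interest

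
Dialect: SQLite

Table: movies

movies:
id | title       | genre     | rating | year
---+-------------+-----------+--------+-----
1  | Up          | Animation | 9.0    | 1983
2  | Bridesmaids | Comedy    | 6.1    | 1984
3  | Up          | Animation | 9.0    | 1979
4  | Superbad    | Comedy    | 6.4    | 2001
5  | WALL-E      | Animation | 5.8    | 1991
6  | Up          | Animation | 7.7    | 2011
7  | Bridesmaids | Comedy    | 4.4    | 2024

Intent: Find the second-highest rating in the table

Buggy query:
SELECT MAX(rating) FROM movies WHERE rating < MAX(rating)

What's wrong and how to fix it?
Bug: MAX(rating) on the right of the comparison is an aggregate-in-WHERE error

Fix: Put the inner MAX in a scalar subquery

Corrected query:
SELECT MAX(rating) FROM movies WHERE rating < (SELECT MAX(rating) FROM movies)

Result:
MAX(rating)
-----------
7.7        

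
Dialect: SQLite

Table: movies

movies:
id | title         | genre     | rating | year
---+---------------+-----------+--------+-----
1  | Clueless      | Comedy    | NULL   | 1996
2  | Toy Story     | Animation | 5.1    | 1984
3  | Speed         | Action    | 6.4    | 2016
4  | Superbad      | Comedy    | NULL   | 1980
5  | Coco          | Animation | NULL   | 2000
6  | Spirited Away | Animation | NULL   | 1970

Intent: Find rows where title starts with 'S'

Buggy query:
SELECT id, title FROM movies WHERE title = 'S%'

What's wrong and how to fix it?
Bug: '=' compares the literal string including the % character; pattern matching needs LIKE

Fix: Replace '=' with LIKE so 'S%' is treated as a pattern

Corrected query:
SELECT id, title FROM movies WHERE title LIKE 'S%'

Result:
id | title        
---+--------------
3  | Speed        
4  | Superbad     
6  | Spirited Away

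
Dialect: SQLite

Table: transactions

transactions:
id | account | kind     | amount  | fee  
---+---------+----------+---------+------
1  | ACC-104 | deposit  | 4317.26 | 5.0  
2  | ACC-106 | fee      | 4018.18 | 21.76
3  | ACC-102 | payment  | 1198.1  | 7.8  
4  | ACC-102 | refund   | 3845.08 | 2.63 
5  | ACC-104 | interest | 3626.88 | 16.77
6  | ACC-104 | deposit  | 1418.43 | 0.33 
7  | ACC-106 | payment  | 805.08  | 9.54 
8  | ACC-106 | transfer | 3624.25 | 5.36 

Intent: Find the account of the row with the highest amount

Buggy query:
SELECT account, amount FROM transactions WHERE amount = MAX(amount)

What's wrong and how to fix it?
Bug: MAX(amount) is an aggregate and cannot be used directly in WHERE

Fix: Wrap MAX in a scalar subquery so WHERE compares against a single value

Corrected query:
SELECT account, amount FROM transactions WHERE amount = (SELECT MAX(amount) FROM transactions)

Result:
account | amount 
--------+--------
ACC-104 | 4317.26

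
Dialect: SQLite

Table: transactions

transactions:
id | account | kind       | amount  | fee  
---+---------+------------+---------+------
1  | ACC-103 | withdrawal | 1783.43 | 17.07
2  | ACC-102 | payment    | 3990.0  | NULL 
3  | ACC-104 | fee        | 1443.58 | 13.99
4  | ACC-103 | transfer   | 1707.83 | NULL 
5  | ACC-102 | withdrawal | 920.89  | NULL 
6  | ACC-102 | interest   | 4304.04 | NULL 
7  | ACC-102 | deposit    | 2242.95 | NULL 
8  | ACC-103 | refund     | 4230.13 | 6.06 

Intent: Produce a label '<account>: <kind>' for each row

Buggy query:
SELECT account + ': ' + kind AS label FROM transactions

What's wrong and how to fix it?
Bug: SQLite uses || for string concatenation; + coerces text to numbers (yielding 0)

Fix: Use the || operator for string concatenation

Corrected query:
SELECT account || ': ' || kind AS label FROM transactions

Result:
label              
-------------------
ACC-103: withdrawal
ACC-102: payment   
ACC-104: fee       
ACC-103: transfer  
ACC-102: withdrawal
ACC-102: interest  
ACC-102: deposit   
ACC-103: refund    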